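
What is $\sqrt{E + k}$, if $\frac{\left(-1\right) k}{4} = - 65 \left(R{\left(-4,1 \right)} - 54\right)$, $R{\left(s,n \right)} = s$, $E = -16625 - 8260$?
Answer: $i \sqrt{39965} \approx 199.91 i$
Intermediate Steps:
$E = -24885$
$k = -15080$ ($k = - 4 \left(- 65 \left(-4 - 54\right)\right) = - 4 \left(\left(-65\right) \left(-58\right)\right) = \left(-4\right) 3770 = -15080$)
$\sqrt{E + k} = \sqrt{-24885 - 15080} = \sqrt{-39965} = i \sqrt{39965}$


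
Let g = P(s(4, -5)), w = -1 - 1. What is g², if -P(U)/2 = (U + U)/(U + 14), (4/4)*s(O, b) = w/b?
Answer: 1/81 ≈ 0.012346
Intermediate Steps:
w = -2
s(O, b) = -2/b
P(U) = -4*U/(14 + U) (P(U) = -2*(U + U)/(U + 14) = -2*2*U/(14 + U) = -4*U/(14 + U))
g = -⅑ (g = -4*(-2/(-5))/(14 - 2/(-5)) = -4*(-2*(-⅕))/(14 - 2*(-⅕)) = -4*⅖/(14 + ⅖) = -4*⅖/72/5 = -4*⅖*5/72 = -⅑ ≈ -0.11111)
g² = (-⅑)² = 1/81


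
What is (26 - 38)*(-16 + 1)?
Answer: 180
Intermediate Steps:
(26 - 38)*(-16 + 1) = -12*(-15) = 180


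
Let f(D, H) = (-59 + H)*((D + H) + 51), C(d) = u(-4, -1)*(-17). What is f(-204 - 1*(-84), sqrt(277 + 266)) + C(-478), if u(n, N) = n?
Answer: 4682 - 128*sqrt(543) ≈ 1699.3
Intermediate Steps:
C(d) = 68 (C(d) = -4*(-17) = 68)
f(D, H) = (-59 + H)*(51 + D + H)
f(-204 - 1*(-84), sqrt(277 + 266)) + C(-478) = (-3009 + (sqrt(277 + 266))**2 - 59*(-204 - 1*(-84)) - 8*sqrt(277 + 266) + (-204 - 1*(-84))*sqrt(277 + 266)) + 68 = (-3009 + (sqrt(543))**2 - 59*(-204 + 84) - 8*sqrt(543) + (-204 + 84)*sqrt(543)) + 68 = (-3009 + 543 - 59*(-120) - 8*sqrt(543) - 120*sqrt(543)) + 68 = (-3009 + 543 + 7080 - 8*sqrt(543) - 120*sqrt(543)) + 68 = (4614 - 128*sqrt(543)) + 68 = 4682 - 128*sqrt(543)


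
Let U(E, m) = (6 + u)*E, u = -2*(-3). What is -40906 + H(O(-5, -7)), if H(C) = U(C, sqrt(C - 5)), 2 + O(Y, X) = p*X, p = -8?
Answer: -40258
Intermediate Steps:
u = 6
U(E, m) = 12*E (U(E, m) = (6 + 6)*E = 12*E)
O(Y, X) = -2 - 8*X
H(C) = 12*C
-40906 + H(O(-5, -7)) = -40906 + 12*(-2 - 8*(-7)) = -40906 + 12*(-2 + 56) = -40906 + 12*54 = -40906 + 648 = -40258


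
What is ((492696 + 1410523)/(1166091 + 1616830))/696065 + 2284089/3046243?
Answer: 4424500680020838202/5900858751083915195 ≈ 0.74981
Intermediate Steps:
((492696 + 1410523)/(1166091 + 1616830))/696065 + 2284089/3046243 = (1903219/2782921)*(1/696065) + 2284089*(1/3046243) = (1903219*(1/2782921))*(1/696065) + 2284089/3046243 = (1903219/2782921)*(1/696065) + 2284089/3046243 = 1903219/1937093905865 + 2284089/3046243 = 4424500680020838202/5900858751083915195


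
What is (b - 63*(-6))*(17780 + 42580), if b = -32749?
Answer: -1953913560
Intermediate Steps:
(b - 63*(-6))*(17780 + 42580) = (-32749 - 63*(-6))*(17780 + 42580) = (-32749 + 378)*60360 = -32371*60360 = -1953913560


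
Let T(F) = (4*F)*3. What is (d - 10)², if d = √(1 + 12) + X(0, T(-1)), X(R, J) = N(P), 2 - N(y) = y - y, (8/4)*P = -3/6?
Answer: (8 - √13)² ≈ 19.311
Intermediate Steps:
P = -¼ (P = (-3/6)/2 = (-3*⅙)/2 = (½)*(-½) = -¼ ≈ -0.25000)
T(F) = 12*F
N(y) = 2 (N(y) = 2 - (y - y) = 2 - 1*0 = 2 + 0 = 2)
X(R, J) = 2
d = 2 + √13 (d = √(1 + 12) + 2 = √13 + 2 = 2 + √13 ≈ 5.6056)
(d - 10)² = ((2 + √13) - 10)² = (-8 + √13)²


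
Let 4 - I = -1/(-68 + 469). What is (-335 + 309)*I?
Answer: -41730/401 ≈ -104.06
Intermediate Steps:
I = 1605/401 (I = 4 - (-1)/(-68 + 469) = 4 - (-1)/401 = 4 - 1*(-1/401) = 4 + 1/401 = 1605/401 ≈ 4.0025)
(-335 + 309)*I = (-335 + 309)*(1605/401) = -26*1605/401 = -41730/401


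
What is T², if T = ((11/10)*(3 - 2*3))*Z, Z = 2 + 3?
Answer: 1089/4 ≈ 272.25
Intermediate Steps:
Z = 5
T = -33/2 (T = ((11/10)*(3 - 2*3))*5 = ((11*(⅒))*(3 - 6))*5 = ((11/10)*(-3))*5 = -33/10*5 = -33/2 ≈ -16.500)
T² = (-33/2)² = 1089/4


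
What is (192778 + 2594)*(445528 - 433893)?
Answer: 2273153220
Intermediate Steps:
(192778 + 2594)*(445528 - 433893) = 195372*11635 = 2273153220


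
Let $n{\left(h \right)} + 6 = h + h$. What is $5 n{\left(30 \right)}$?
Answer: $270$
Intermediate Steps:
$n{\left(h \right)} = -6 + 2 h$ ($n{\left(h \right)} = -6 + \left(h + h\right) = -6 + 2 h$)
$5 n{\left(30 \right)} = 5 \left(-6 + 2 \cdot 30\right) = 5 \left(-6 + 60\right) = 5 \cdot 54 = 270$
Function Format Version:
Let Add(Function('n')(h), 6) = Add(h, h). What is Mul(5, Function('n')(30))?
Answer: 270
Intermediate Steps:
Function('n')(h) = Add(-6, Mul(2, h)) (Function('n')(h) = Add(-6, Add(h, h)) = Add(-6, Mul(2, h)))
Mul(5, Function('n')(30)) = Mul(5, Add(-6, Mul(2, 30))) = Mul(5, Add(-6, 60)) = Mul(5, 54) = 270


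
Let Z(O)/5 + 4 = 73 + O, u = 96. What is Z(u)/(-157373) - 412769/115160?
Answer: -65053702837/18123074680 ≈ -3.5896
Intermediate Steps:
Z(O) = 345 + 5*O (Z(O) = -20 + 5*(73 + O) = -20 + (365 + 5*O) = 345 + 5*O)
Z(u)/(-157373) - 412769/115160 = (345 + 5*96)/(-157373) - 412769/115160 = (345 + 480)*(-1/157373) - 412769*1/115160 = 825*(-1/157373) - 412769/115160 = -825/157373 - 412769/115160 = -65053702837/18123074680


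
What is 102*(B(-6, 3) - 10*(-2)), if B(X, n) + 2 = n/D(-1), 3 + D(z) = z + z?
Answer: 8874/5 ≈ 1774.8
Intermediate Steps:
D(z) = -3 + 2*z (D(z) = -3 + (z + z) = -3 + 2*z)
B(X, n) = -2 - n/5 (B(X, n) = -2 + n/(-3 + 2*(-1)) = -2 + n/(-3 - 2) = -2 + n/(-5) = -2 + n*(-1/5) = -2 - n/5)
102*(B(-6, 3) - 10*(-2)) = 102*((-2 - 1/5*3) - 10*(-2)) = 102*((-2 - 3/5) + 20) = 102*(-13/5 + 20) = 102*(87/5) = 8874/5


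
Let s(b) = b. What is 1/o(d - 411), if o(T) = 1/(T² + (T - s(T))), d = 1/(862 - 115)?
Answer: 94258824256/558009 ≈ 1.6892e+5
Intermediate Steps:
d = 1/747 ≈ 0.0013387
o(T) = T⁻² (o(T) = 1/(T² + (T - T)) = 1/(T² + 0) = 1/(T²) = T⁻²)
1/o(d - 411) = 1/((1/747 - 411)⁻²) = 1/((-307016/747)⁻²) = 1/(558009/94258824256) = 94258824256/558009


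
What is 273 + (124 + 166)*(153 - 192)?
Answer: -11037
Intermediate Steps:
273 + (124 + 166)*(153 - 192) = 273 + 290*(-39) = 273 - 11310 = -11037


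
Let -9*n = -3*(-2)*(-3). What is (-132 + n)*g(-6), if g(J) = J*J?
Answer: -4680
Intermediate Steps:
g(J) = J²
n = 2 (n = -(-3*(-2))*(-3)/9 = -2*(-3)/3 = -⅑*(-18) = 2)
(-132 + n)*g(-6) = (-132 + 2)*(-6)² = -130*36 = -4680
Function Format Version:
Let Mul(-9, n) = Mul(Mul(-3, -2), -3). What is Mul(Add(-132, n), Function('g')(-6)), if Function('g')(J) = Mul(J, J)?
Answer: -4680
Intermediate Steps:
Function('g')(J) = Pow(J, 2)
n = 2 (n = Mul(Rational(-1, 9), Mul(Mul(-3, -2), -3)) = Mul(Rational(-1, 9), Mul(6, -3)) = Mul(Rational(-1, 9), -18) = 2)
Mul(Add(-132, n), Function('g')(-6)) = Mul(Add(-132, 2), Pow(-6, 2)) = Mul(-130, 36) = -4680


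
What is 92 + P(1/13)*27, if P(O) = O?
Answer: 1223/13 ≈ 94.077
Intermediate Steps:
92 + P(1/13)*27 = 92 + 27/13 = 1223/13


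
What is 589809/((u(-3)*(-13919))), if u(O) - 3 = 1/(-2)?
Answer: -1179618/69595 ≈ -16.950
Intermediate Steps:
u(O) = 5/2 (u(O) = 3 + 1/(-2) = 3 - 1/2 = 5/2)
589809/((u(-3)*(-13919))) = 589809/(((5/2)*(-13919))) = 589809/(-69595/2) = 589809*(-2/69595) = -1179618/69595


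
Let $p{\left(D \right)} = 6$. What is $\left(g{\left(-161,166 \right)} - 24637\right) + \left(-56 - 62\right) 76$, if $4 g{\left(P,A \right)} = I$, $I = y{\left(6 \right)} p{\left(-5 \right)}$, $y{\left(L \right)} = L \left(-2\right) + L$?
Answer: $-33614$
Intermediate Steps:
$y{\left(L \right)} = - L$ ($y{\left(L \right)} = - 2 L + L = - L$)
$I = -36$ ($I = \left(-1\right) 6 \cdot 6 = \left(-6\right) 6 = -36$)
$g{\left(P,A \right)} = -9$ ($g{\left(P,A \right)} = \frac{1}{4} \left(-36\right) = -9$)
$\left(g{\left(-161,166 \right)} - 24637\right) + \left(-56 - 62\right) 76 = \left(-9 - 24637\right) + \left(-56 - 62\right) 76 = -24646 - 8968 = -33614$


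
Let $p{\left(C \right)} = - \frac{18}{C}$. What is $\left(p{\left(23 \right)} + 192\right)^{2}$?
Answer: $\frac{19342404}{529} \approx 36564.0$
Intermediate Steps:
$\left(p{\left(23 \right)} + 192\right)^{2} = \left(- \frac{18}{23} + 192\right)^{2} = \left(\frac{4398}{23}\right)^{2} = \frac{19342404}{529}$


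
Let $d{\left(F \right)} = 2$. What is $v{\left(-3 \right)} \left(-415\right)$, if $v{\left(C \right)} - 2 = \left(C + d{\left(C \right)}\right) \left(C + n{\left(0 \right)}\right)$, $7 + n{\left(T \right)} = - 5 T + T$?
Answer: $-4980$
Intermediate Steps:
$n{\left(T \right)} = -7 - 4 T$ ($n{\left(T \right)} = -7 + \left(- 5 T + T\right) = -7 - 4 T$)
$v{\left(C \right)} = 2 + \left(-7 + C\right) \left(2 + C\right)$ ($v{\left(C \right)} = 2 + \left(C + 2\right) \left(C - 7\right) = 2 + \left(2 + C\right) \left(C + \left(-7 + 0\right)\right) = 2 + \left(2 + C\right) \left(C - 7\right) = 2 + \left(2 + C\right) \left(-7 + C\right) = 2 + \left(-7 + C\right) \left(2 + C\right)$)
$v{\left(-3 \right)} \left(-415\right) = \left(-12 + \left(-3\right)^{2} - -15\right) \left(-415\right) = \left(-12 + 9 + 15\right) \left(-415\right) = 12 \left(-415\right) = -4980$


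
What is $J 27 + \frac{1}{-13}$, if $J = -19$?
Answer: $- \frac{6670}{13} \approx -513.08$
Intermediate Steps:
$J 27 + \frac{1}{-13} = \left(-19\right) 27 + \frac{1}{-13} = -513 - \frac{1}{13} = - \frac{6670}{13}$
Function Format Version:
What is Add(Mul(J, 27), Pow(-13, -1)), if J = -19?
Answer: Rational(-6670, 13) ≈ -513.08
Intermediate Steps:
Add(Mul(J, 27), Pow(-13, -1)) = Add(Mul(-19, 27), Pow(-13, -1)) = Add(-513, Rational(-1, 13)) = Rational(-6670, 13)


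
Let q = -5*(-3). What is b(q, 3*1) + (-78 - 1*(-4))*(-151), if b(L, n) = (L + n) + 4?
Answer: 11196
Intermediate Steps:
q = 15
b(L, n) = 4 + L + n
b(q, 3*1) + (-78 - 1*(-4))*(-151) = (4 + 15 + 3*1) + (-78 - 1*(-4))*(-151) = (4 + 15 + 3) + (-78 + 4)*(-151) = 22 - 74*(-151) = 22 + 11174 = 11196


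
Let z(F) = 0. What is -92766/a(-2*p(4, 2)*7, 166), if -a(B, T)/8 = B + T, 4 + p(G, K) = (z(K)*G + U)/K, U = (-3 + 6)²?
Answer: 15461/212 ≈ 72.929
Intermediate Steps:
U = 9 (U = 3² = 9)
p(G, K) = -4 + 9/K (p(G, K) = -4 + (0*G + 9)/K = -4 + (0 + 9)/K = -4 + 9/K)
a(B, T) = -8*B - 8*T (a(B, T) = -8*(B + T) = -8*B - 8*T)
-92766/a(-2*p(4, 2)*7, 166) = -92766/(-8*(-2*(-4 + 9/2))*7 - 8*166) = -92766/(-8*(-2*(-4 + 9*(½)))*7 - 1328) = -92766/(-8*(-2*(-4 + 9/2))*7 - 1328) = -92766/(-8*(-2*½)*7 - 1328) = -92766/(-(-8)*7 - 1328) = -92766/(-8*(-7) - 1328) = -92766/(56 - 1328) = -92766/(-1272) = -92766*(-1/1272) = 15461/212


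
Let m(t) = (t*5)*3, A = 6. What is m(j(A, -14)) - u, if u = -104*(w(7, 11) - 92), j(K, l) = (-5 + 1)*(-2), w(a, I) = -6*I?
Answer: -16312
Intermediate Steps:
j(K, l) = 8 (j(K, l) = -4*(-2) = 8)
u = 16432 (u = -104*(-6*11 - 92) = -104*(-66 - 92) = -104*(-158) = 16432)
m(t) = 15*t (m(t) = (5*t)*3 = 15*t)
m(j(A, -14)) - u = 15*8 - 1*16432 = 120 - 16432 = -16312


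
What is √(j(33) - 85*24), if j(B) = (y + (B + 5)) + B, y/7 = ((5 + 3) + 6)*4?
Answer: I*√1577 ≈ 39.711*I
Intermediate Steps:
y = 392 (y = 7*(((5 + 3) + 6)*4) = 7*((8 + 6)*4) = 7*(14*4) = 7*56 = 392)
j(B) = 397 + 2*B (j(B) = (392 + (B + 5)) + B = (392 + (5 + B)) + B = (397 + B) + B = 397 + 2*B)
√(j(33) - 85*24) = √((397 + 2*33) - 85*24) = √((397 + 66) - 2040) = √(463 - 2040) = √(-1577) = I*√1577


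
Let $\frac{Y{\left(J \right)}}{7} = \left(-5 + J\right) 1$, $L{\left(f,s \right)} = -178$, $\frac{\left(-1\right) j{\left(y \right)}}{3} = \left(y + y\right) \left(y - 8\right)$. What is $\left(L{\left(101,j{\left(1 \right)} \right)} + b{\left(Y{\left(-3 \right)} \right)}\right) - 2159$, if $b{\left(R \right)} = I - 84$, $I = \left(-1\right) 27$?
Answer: $-2448$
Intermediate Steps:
$I = -27$
$j{\left(y \right)} = - 6 y \left(-8 + y\right)$ ($j{\left(y \right)} = - 3 \left(y + y\right) \left(y - 8\right) = - 3 \cdot 2 y \left(-8 + y\right) = - 6 y \left(-8 + y\right)$)
$Y{\left(J \right)} = -35 + 7 J$ ($Y{\left(J \right)} = 7 \left(-5 + J\right) 1 = 7 \left(-5 + J\right) = -35 + 7 J$)
$b{\left(R \right)} = -111$ ($b{\left(R \right)} = -27 - 84 = -111$)
$\left(L{\left(101,j{\left(1 \right)} \right)} + b{\left(Y{\left(-3 \right)} \right)}\right) - 2159 = \left(-178 - 111\right) - 2159 = -289 - 2159 = -2448$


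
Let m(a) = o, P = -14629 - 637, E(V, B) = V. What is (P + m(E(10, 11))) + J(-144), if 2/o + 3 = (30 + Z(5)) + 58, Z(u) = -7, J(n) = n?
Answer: -600989/39 ≈ -15410.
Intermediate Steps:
P = -15266
o = 1/39 (o = 2/(-3 + ((30 - 7) + 58)) = 2/(-3 + (23 + 58)) = 2/(-3 + 81) = 2/78 = 2*(1/78) = 1/39 ≈ 0.025641)
m(a) = 1/39
(P + m(E(10, 11))) + J(-144) = (-15266 + 1/39) - 144 = -595373/39 - 144 = -600989/39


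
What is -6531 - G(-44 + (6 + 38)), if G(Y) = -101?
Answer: -6430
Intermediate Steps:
-6531 - G(-44 + (6 + 38)) = -6531 - 1*(-101) = -6531 + 101 = -6430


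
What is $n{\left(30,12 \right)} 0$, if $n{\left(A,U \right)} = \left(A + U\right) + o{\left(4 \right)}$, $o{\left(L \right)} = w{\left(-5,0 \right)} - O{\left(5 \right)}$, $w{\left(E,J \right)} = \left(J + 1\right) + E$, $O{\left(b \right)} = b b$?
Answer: $0$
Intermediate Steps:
$O{\left(b \right)} = b^{2}$
$w{\left(E,J \right)} = 1 + E + J$ ($w{\left(E,J \right)} = \left(1 + J\right) + E = 1 + E + J$)
$o{\left(L \right)} = -29$ ($o{\left(L \right)} = \left(1 - 5 + 0\right) - 5^{2} = -4 - 25 = -29$)
$n{\left(A,U \right)} = -29 + A + U$ ($n{\left(A,U \right)} = \left(A + U\right) - 29 = -29 + A + U$)
$n{\left(30,12 \right)} 0 = \left(-29 + 30 + 12\right) 0 = 13 \cdot 0 = 0$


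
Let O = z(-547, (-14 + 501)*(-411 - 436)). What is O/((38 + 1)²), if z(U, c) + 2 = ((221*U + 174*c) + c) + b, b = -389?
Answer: -72306853/1521 ≈ -47539.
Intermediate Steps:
z(U, c) = -391 + 175*c + 221*U (z(U, c) = -2 + (((221*U + 174*c) + c) - 389) = -2 + (((174*c + 221*U) + c) - 389) = -2 + ((175*c + 221*U) - 389) = -2 + (-389 + 175*c + 221*U) = -391 + 175*c + 221*U)
O = -72306853 (O = -391 + 175*((-14 + 501)*(-411 - 436)) + 221*(-547) = -391 + 175*(487*(-847)) - 120887 = -391 + 175*(-412489) - 120887 = -391 - 72185575 - 120887 = -72306853)
O/((38 + 1)²) = -72306853/(38 + 1)² = -72306853/(39²) = -72306853/1521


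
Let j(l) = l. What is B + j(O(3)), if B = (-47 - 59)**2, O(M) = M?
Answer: 11239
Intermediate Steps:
B = 11236 (B = (-106)**2 = 11236)
B + j(O(3)) = 11236 + 3 = 11239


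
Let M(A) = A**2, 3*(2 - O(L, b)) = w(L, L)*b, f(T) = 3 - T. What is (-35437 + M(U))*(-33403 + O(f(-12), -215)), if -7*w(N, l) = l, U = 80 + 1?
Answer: 6782452632/7 ≈ 9.6892e+8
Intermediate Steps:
U = 81
w(N, l) = -l/7
O(L, b) = 2 + L*b/21 (O(L, b) = 2 - (-L/7)*b/3 = 2 - (-1)*L*b/21 = 2 + L*b/21)
(-35437 + M(U))*(-33403 + O(f(-12), -215)) = (-35437 + 81**2)*(-33403 + (2 + (1/21)*(3 - 1*(-12))*(-215))) = (-35437 + 6561)*(-33403 + (2 + (1/21)*(3 + 12)*(-215))) = -28876*(-33403 + (2 + (1/21)*15*(-215))) = -28876*(-33403 + (2 - 1075/7)) = -28876*(-33403 - 1061/7) = -28876*(-234882/7) = 6782452632/7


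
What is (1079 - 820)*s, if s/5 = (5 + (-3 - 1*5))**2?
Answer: 11655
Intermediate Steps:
s = 45 (s = 5*(5 + (-3 - 1*5))**2 = 5*(5 + (-3 - 5))**2 = 5*(5 - 8)**2 = 5*(-3)**2 = 5*9 = 45)
(1079 - 820)*s = (1079 - 820)*45 = 259*45 = 11655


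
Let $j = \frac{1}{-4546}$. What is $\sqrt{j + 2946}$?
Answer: $\frac{\sqrt{60882373190}}{4546} \approx 54.277$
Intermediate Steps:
$j = - \frac{1}{4546} \approx -0.00021997$
$\sqrt{j + 2946} = \sqrt{- \frac{1}{4546} + 2946} = \sqrt{\frac{13392515}{4546}} = \frac{\sqrt{60882373190}}{4546}$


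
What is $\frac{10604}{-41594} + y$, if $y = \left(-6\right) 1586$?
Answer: $- \frac{197909554}{20797} \approx -9516.3$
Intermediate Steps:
$y = -9516$
$\frac{10604}{-41594} + y = \frac{10604}{-41594} - 9516 = 10604 \left(- \frac{1}{41594}\right) - 9516 = - \frac{5302}{20797} - 9516 = - \frac{197909554}{20797}$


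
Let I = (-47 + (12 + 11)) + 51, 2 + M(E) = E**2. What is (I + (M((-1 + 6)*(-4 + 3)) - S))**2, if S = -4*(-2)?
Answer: 1764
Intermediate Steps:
S = 8
M(E) = -2 + E**2
I = 27 (I = (-47 + 23) + 51 = -24 + 51 = 27)
(I + (M((-1 + 6)*(-4 + 3)) - S))**2 = (27 + ((-2 + ((-1 + 6)*(-4 + 3))**2) - 1*8))**2 = (27 + ((-2 + (5*(-1))**2) - 8))**2 = (27 + ((-2 + (-5)**2) - 8))**2 = (27 + ((-2 + 25) - 8))**2 = (27 + (23 - 8))**2 = (27 + 15)**2 = 42**2 = 1764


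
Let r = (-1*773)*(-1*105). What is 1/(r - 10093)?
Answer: 1/71072 ≈ 1.4070e-5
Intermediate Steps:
r = 81165 (r = -773*(-105) = 81165)
1/(r - 10093) = 1/(81165 - 10093) = 1/71072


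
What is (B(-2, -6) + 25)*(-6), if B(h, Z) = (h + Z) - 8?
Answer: -54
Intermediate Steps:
B(h, Z) = -8 + Z + h (B(h, Z) = (Z + h) - 8 = -8 + Z + h)
(B(-2, -6) + 25)*(-6) = ((-8 - 6 - 2) + 25)*(-6) = (-16 + 25)*(-6) = 9*(-6) = -54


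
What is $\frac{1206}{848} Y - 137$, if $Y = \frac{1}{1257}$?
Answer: $- \frac{24338671}{177656} \approx -137.0$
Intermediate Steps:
$Y = \frac{1}{1257} \approx 0.00079555$
$\frac{1206}{848} Y - 137 = \frac{1206}{848} \cdot \frac{1}{1257} - 137 = 1206 \cdot \frac{1}{848} \cdot \frac{1}{1257} - 137 = \frac{603}{424} \cdot \frac{1}{1257} - 137 = \frac{201}{177656} - 137 = - \frac{24338671}{177656}$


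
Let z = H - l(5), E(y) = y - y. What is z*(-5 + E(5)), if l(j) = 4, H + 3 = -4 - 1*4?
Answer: 75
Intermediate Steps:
E(y) = 0
H = -11 (H = -3 + (-4 - 1*4) = -3 + (-4 - 4) = -3 - 8 = -11)
z = -15 (z = -11 - 1*4 = -11 - 4 = -15)
z*(-5 + E(5)) = -15*(-5 + 0) = -15*(-5) = 75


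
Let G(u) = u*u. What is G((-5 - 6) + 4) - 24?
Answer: 25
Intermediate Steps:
G(u) = u**2
G((-5 - 6) + 4) - 24 = ((-5 - 6) + 4)**2 - 24 = (-11 + 4)**2 - 24 = (-7)**2 - 24 = 49 - 24 = 25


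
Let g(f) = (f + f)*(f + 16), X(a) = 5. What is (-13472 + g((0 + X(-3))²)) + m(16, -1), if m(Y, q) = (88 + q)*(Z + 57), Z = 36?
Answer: -3331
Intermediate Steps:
g(f) = 2*f*(16 + f) (g(f) = (2*f)*(16 + f) = 2*f*(16 + f))
m(Y, q) = 8184 + 93*q (m(Y, q) = (88 + q)*(36 + 57) = (88 + q)*93 = 8184 + 93*q)
(-13472 + g((0 + X(-3))²)) + m(16, -1) = (-13472 + 2*(0 + 5)²*(16 + (0 + 5)²)) + (8184 + 93*(-1)) = (-13472 + 2*5²*(16 + 5²)) + (8184 - 93) = (-13472 + 2*25*(16 + 25)) + 8091 = (-13472 + 2*25*41) + 8091 = (-13472 + 2050) + 8091 = -11422 + 8091 = -3331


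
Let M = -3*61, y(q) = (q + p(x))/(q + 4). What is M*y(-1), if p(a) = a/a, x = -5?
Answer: 0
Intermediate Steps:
p(a) = 1
y(q) = (1 + q)/(4 + q) (y(q) = (q + 1)/(q + 4) = (1 + q)/(4 + q))
M = -183
M*y(-1) = -183*(1 - 1)/(4 - 1) = -183*0/3 = -61*0 = -183*0 = 0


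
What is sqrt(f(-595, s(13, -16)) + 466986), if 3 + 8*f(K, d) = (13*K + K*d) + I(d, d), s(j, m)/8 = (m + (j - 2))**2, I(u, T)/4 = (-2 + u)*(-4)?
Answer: sqrt(1802991)/2 ≈ 671.38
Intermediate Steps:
I(u, T) = 32 - 16*u (I(u, T) = 4*((-2 + u)*(-4)) = 4*(8 - 4*u) = 32 - 16*u)
s(j, m) = 8*(-2 + j + m)**2 (s(j, m) = 8*(m + (j - 2))**2 = 8*(m + (-2 + j))**2 = 8*(-2 + j + m)**2)
f(K, d) = 29/8 - 2*d + 13*K/8 + K*d/8 (f(K, d) = -3/8 + ((13*K + K*d) + (32 - 16*d))/8 = -3/8 + (32 - 16*d + 13*K + K*d)/8 = -3/8 + (4 - 2*d + 13*K/8 + K*d/8) = 29/8 - 2*d + 13*K/8 + K*d/8)
sqrt(f(-595, s(13, -16)) + 466986) = sqrt((29/8 - 16*(-2 + 13 - 16)**2 + (13/8)*(-595) + (1/8)*(-595)*(8*(-2 + 13 - 16)**2)) + 466986) = sqrt((29/8 - 16*(-5)**2 - 7735/8 + (1/8)*(-595)*(8*(-5)**2)) + 466986) = sqrt((29/8 - 16*25 - 7735/8 + (1/8)*(-595)*(8*25)) + 466986) = sqrt((29/8 - 2*200 - 7735/8 + (1/8)*(-595)*200) + 466986) = sqrt((29/8 - 400 - 7735/8 - 14875) + 466986) = sqrt(-64953/4 + 466986) = sqrt(1802991/4) = sqrt(1802991)/2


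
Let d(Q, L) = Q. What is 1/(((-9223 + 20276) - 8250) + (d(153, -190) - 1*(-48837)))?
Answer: 1/51793 ≈ 1.9308e-5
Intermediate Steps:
1/(((-9223 + 20276) - 8250) + (d(153, -190) - 1*(-48837))) = 1/(((-9223 + 20276) - 8250) + (153 - 1*(-48837))) = 1/((11053 - 8250) + (153 + 48837)) = 1/(2803 + 48990) = 1/51793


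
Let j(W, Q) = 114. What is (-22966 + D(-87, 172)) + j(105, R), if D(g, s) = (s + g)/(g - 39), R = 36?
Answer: -2879437/126 ≈ -22853.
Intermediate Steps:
D(g, s) = (g + s)/(-39 + g)
(-22966 + D(-87, 172)) + j(105, R) = (-22966 + (-87 + 172)/(-39 - 87)) + 114 = (-22966 + 85/(-126)) + 114 = (-22966 - 1/126*85) + 114 = (-22966 - 85/126) + 114 = -2893801/126 + 114 = -2879437/126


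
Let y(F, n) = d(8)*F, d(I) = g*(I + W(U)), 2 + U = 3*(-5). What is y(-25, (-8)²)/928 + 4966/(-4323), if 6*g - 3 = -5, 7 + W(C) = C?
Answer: -324053/250734 ≈ -1.2924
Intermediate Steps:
U = -17 (U = -2 + 3*(-5) = -2 - 15 = -17)
W(C) = -7 + C
g = -⅓ (g = ½ + (⅙)*(-5) = ½ - ⅚ = -⅓ ≈ -0.33333)
d(I) = 8 - I/3 (d(I) = -(I + (-7 - 17))/3 = -(I - 24)/3 = -(-24 + I)/3 = 8 - I/3)
y(F, n) = 16*F/3 (y(F, n) = (8 - ⅓*8)*F = (8 - 8/3)*F = 16*F/3)
y(-25, (-8)²)/928 + 4966/(-4323) = ((16/3)*(-25))/928 + 4966/(-4323) = -400/3*1/928 + 4966*(-1/4323) = -25/174 - 4966/4323 = -324053/250734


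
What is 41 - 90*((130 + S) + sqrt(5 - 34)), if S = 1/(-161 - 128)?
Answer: -3369361/289 - 90*I*sqrt(29) ≈ -11659.0 - 484.67*I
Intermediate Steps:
S = -1/289 (S = 1/(-289) = -1/289 ≈ -0.0034602)
41 - 90*((130 + S) + sqrt(5 - 34)) = 41 - 90*((130 - 1/289) + sqrt(5 - 34)) = 41 - 90*(37569/289 + sqrt(-29)) = 41 - 90*(37569/289 + I*sqrt(29)) = 41 + (-3381210/289 - 90*I*sqrt(29)) = -3369361/289 - 90*I*sqrt(29)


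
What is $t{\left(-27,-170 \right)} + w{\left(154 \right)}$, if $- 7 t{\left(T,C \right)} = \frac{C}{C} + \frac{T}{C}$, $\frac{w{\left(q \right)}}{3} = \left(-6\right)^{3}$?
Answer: $- \frac{771317}{1190} \approx -648.17$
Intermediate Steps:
$w{\left(q \right)} = -648$ ($w{\left(q \right)} = 3 \left(-6\right)^{3} = 3 \left(-216\right) = -648$)
$t{\left(T,C \right)} = - \frac{1}{7} - \frac{T}{7 C}$ ($t{\left(T,C \right)} = - \frac{\frac{C}{C} + \frac{T}{C}}{7} = - \frac{1 + \frac{T}{C}}{7} = - \frac{1}{7} - \frac{T}{7 C}$)
$t{\left(-27,-170 \right)} + w{\left(154 \right)} = \frac{\left(-1\right) \left(-170\right) - -27}{7 \left(-170\right)} - 648 = \frac{1}{7} \left(- \frac{1}{170}\right) \left(170 + 27\right) - 648 = \frac{1}{7} \left(- \frac{1}{170}\right) 197 - 648 = - \frac{197}{1190} - 648 = - \frac{771317}{1190}$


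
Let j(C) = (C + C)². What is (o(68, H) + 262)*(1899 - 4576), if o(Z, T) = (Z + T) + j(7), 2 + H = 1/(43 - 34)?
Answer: -12627409/9 ≈ -1.4030e+6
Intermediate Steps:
j(C) = 4*C² (j(C) = (2*C)² = 4*C²)
H = -17/9 (H = -2 + 1/(43 - 34) = -2 + 1/9 = -2 + ⅑ = -17/9 ≈ -1.8889)
o(Z, T) = 196 + T + Z (o(Z, T) = (Z + T) + 4*7² = (T + Z) + 4*49 = (T + Z) + 196 = 196 + T + Z)
(o(68, H) + 262)*(1899 - 4576) = ((196 - 17/9 + 68) + 262)*(1899 - 4576) = (2359/9 + 262)*(-2677) = (4717/9)*(-2677) = -12627409/9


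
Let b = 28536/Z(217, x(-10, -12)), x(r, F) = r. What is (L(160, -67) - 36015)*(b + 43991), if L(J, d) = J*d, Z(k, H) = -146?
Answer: -149415300125/73 ≈ -2.0468e+9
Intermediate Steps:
b = -14268/73 (b = 28536/(-146) = 28536*(-1/146) = -14268/73 ≈ -195.45)
(L(160, -67) - 36015)*(b + 43991) = (160*(-67) - 36015)*(-14268/73 + 43991) = (-10720 - 36015)*(3197075/73) = -46735*3197075/73 = -149415300125/73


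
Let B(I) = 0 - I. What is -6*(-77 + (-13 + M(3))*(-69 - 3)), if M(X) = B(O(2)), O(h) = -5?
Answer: -2994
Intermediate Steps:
B(I) = -I
M(X) = 5 (M(X) = -1*(-5) = 5)
-6*(-77 + (-13 + M(3))*(-69 - 3)) = -6*(-77 + (-13 + 5)*(-69 - 3)) = -6*(-77 - 8*(-72)) = -6*(-77 + 576) = -6*499 = -2994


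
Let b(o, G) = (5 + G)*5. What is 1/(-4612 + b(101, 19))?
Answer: -1/4492 ≈ -0.00022262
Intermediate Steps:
b(o, G) = 25 + 5*G
1/(-4612 + b(101, 19)) = 1/(-4612 + (25 + 5*19)) = 1/(-4612 + (25 + 95)) = 1/(-4612 + 120) = 1/(-4492) = -1/4492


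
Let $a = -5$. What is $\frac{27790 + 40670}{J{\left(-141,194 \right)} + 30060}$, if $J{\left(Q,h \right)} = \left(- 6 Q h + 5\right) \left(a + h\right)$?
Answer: $\frac{22820}{10350147} \approx 0.0022048$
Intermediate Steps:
$J{\left(Q,h \right)} = \left(-5 + h\right) \left(5 - 6 Q h\right)$ ($J{\left(Q,h \right)} = \left(- 6 Q h + 5\right) \left(-5 + h\right) = \left(5 - 6 Q h\right) \left(-5 + h\right) = \left(-5 + h\right) \left(5 - 6 Q h\right)$)
$\frac{27790 + 40670}{J{\left(-141,194 \right)} + 30060} = \frac{27790 + 40670}{\left(-25 + 5 \cdot 194 - - 846 \cdot 194^{2} + 30 \left(-141\right) 194\right) + 30060} = \frac{68460}{\left(-25 + 970 - \left(-846\right) 37636 - 820620\right) + 30060} = \frac{68460}{\left(-25 + 970 + 31840056 - 820620\right) + 30060} = \frac{68460}{31020381 + 30060} = \frac{68460}{31050441} = 68460 \cdot \frac{1}{31050441} = \frac{22820}{10350147}$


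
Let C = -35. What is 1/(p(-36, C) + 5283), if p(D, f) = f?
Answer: 1/5248 ≈ 0.00019055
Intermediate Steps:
1/(p(-36, C) + 5283) = 1/(-35 + 5283) = 1/5248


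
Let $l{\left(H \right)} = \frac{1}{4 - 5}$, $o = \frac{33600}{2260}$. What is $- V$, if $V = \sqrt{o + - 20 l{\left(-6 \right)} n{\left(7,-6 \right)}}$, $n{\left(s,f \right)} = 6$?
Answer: $- \frac{2 \sqrt{430530}}{113} \approx -11.613$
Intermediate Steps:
$o = \frac{1680}{113}$ ($o = 33600 \cdot \frac{1}{2260} = \frac{1680}{113} \approx 14.867$)
$l{\left(H \right)} = -1$ ($l{\left(H \right)} = \frac{1}{-1} = -1$)
$V = \frac{2 \sqrt{430530}}{113}$ ($V = \sqrt{\frac{1680}{113} + \left(-20\right) \left(-1\right) 6} = \sqrt{\frac{1680}{113} + 20 \cdot 6} = \sqrt{\frac{1680}{113} + 120} = \sqrt{\frac{15240}{113}} = \frac{2 \sqrt{430530}}{113} \approx 11.613$)
$- V = - \frac{2 \sqrt{430530}}{113}$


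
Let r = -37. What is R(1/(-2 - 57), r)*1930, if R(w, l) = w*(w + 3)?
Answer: -339680/3481 ≈ -97.581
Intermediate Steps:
R(w, l) = w*(3 + w)
R(1/(-2 - 57), r)*1930 = ((3 + 1/(-2 - 57))/(-2 - 57))*1930 = ((3 + 1/(-59))/(-59))*1930 = -(3 - 1/59)/59*1930 = -1/59*176/59*1930 = -176/3481*1930 = -339680/3481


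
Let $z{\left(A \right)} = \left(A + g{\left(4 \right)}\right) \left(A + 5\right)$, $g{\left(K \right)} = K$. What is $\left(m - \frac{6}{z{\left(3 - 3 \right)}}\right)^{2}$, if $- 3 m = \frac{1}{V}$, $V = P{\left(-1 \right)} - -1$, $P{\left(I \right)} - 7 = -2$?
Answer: $\frac{256}{2025} \approx 0.12642$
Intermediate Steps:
$P{\left(I \right)} = 5$ ($P{\left(I \right)} = 7 - 2 = 5$)
$V = 6$ ($V = 5 - -1 = 5 + 1 = 6$)
$z{\left(A \right)} = \left(4 + A\right) \left(5 + A\right)$ ($z{\left(A \right)} = \left(A + 4\right) \left(A + 5\right) = \left(4 + A\right) \left(5 + A\right)$)
$m = - \frac{1}{18}$ ($m = - \frac{1}{3 \cdot 6} = \left(- \frac{1}{3}\right) \frac{1}{6} = - \frac{1}{18} \approx -0.055556$)
$\left(m - \frac{6}{z{\left(3 - 3 \right)}}\right)^{2} = \left(- \frac{1}{18} - \frac{6}{20 + \left(3 - 3\right)^{2} + 9 \left(3 - 3\right)}\right)^{2} = \left(- \frac{1}{18} - \frac{6}{20 + 0^{2} + 9 \cdot 0}\right)^{2} = \left(- \frac{1}{18} - \frac{6}{20 + 0 + 0}\right)^{2} = \left(- \frac{1}{18} - \frac{6}{20}\right)^{2} = \left(- \frac{1}{18} - \frac{3}{10}\right)^{2} = \left(- \frac{16}{45}\right)^{2} = \frac{256}{2025}$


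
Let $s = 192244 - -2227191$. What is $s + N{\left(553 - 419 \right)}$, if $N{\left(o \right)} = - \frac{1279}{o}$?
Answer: $\frac{324203011}{134} \approx 2.4194 \cdot 10^{6}$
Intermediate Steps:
$s = 2419435$ ($s = 192244 + 2227191 = 2419435$)
$s + N{\left(553 - 419 \right)} = 2419435 - \frac{1279}{553 - 419} = 2419435 - \frac{1279}{134} = \frac{324203011}{134}$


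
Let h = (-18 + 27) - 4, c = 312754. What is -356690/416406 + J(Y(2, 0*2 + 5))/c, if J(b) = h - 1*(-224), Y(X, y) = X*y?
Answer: -55730433643/65116321062 ≈ -0.85586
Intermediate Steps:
h = 5 (h = 9 - 4 = 5)
J(b) = 229 (J(b) = 5 - 1*(-224) = 5 + 224 = 229)
-356690/416406 + J(Y(2, 0*2 + 5))/c = -356690/416406 + 229/312754 = -356690*1/416406 + 229*(1/312754) = -178345/208203 + 229/312754 = -55730433643/65116321062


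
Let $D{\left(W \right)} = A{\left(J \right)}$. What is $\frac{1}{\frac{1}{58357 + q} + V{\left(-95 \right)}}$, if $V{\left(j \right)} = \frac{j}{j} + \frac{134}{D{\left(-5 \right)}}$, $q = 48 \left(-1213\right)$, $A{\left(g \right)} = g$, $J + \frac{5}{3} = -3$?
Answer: $- \frac{133}{3685} \approx -0.036092$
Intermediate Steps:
$J = - \frac{14}{3}$ ($J = - \frac{5}{3} - 3 = - \frac{14}{3} \approx -4.6667$)
$q = -58224$
$D{\left(W \right)} = - \frac{14}{3}$
$V{\left(j \right)} = - \frac{194}{7}$ ($V{\left(j \right)} = \frac{j}{j} + \frac{134}{- \frac{14}{3}} = 1 + 134 \left(- \frac{3}{14}\right) = 1 - \frac{201}{7} = - \frac{194}{7}$)
$\frac{1}{\frac{1}{58357 + q} + V{\left(-95 \right)}} = \frac{1}{\frac{1}{58357 - 58224} - \frac{194}{7}} = \frac{1}{\frac{1}{133} - \frac{194}{7}} = \frac{1}{- \frac{3685}{133}} = - \frac{133}{3685}$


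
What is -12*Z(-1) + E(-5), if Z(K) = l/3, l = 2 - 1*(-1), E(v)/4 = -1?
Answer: -16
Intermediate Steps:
E(v) = -4 (E(v) = 4*(-1) = -4)
l = 3 (l = 2 + 1 = 3)
Z(K) = 1 (Z(K) = 3/3 = 3*(1/3) = 1)
-12*Z(-1) + E(-5) = -12*1 - 4 = -12 - 4 = -16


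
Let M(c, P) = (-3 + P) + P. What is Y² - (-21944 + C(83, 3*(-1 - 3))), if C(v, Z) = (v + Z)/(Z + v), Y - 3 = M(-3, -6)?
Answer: 22087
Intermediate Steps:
M(c, P) = -3 + 2*P
Y = -12 (Y = 3 + (-3 + 2*(-6)) = 3 + (-3 - 12) = 3 - 15 = -12)
C(v, Z) = 1 (C(v, Z) = (Z + v)/(Z + v) = 1)
Y² - (-21944 + C(83, 3*(-1 - 3))) = (-12)² - (-21944 + 1) = 144 - 1*(-21943) = 144 + 21943 = 22087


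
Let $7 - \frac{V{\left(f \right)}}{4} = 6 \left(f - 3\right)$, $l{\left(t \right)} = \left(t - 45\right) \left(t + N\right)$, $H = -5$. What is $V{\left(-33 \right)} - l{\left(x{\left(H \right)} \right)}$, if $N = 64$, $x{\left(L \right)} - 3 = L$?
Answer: $3806$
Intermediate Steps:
$x{\left(L \right)} = 3 + L$
$l{\left(t \right)} = \left(-45 + t\right) \left(64 + t\right)$ ($l{\left(t \right)} = \left(t - 45\right) \left(t + 64\right) = \left(-45 + t\right) \left(64 + t\right)$)
$V{\left(f \right)} = 100 - 24 f$ ($V{\left(f \right)} = 28 - 4 \cdot 6 \left(f - 3\right) = 28 - 4 \cdot 6 \left(-3 + f\right) = 28 - 4 \left(-18 + 6 f\right) = 28 - \left(-72 + 24 f\right) = 100 - 24 f$)
$V{\left(-33 \right)} - l{\left(x{\left(H \right)} \right)} = \left(100 - -792\right) - \left(-2880 + \left(3 - 5\right)^{2} + 19 \left(3 - 5\right)\right) = \left(100 + 792\right) - \left(-2880 + \left(-2\right)^{2} + 19 \left(-2\right)\right) = 892 - \left(-2880 + 4 - 38\right) = 892 - -2914 = 892 + 2914 = 3806$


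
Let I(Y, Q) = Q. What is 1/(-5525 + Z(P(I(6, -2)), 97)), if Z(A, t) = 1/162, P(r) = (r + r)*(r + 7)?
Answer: -162/895049 ≈ -0.00018100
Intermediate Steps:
P(r) = 2*r*(7 + r) (P(r) = (2*r)*(7 + r) = 2*r*(7 + r))
Z(A, t) = 1/162
1/(-5525 + Z(P(I(6, -2)), 97)) = 1/(-5525 + 1/162) = 1/(-895049/162) = -162/895049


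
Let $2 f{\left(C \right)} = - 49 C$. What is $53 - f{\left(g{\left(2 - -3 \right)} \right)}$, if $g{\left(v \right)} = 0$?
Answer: $53$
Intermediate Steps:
$f{\left(C \right)} = - \frac{49 C}{2}$ ($f{\left(C \right)} = \frac{\left(-49\right) C}{2} = - \frac{49 C}{2}$)
$53 - f{\left(g{\left(2 - -3 \right)} \right)} = 53 - \left(- \frac{49}{2}\right) 0 = 53 - 0 = 53 + 0 = 53$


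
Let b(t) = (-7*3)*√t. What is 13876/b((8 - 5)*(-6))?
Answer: 6938*I*√2/63 ≈ 155.74*I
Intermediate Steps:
b(t) = -21*√t
13876/b((8 - 5)*(-6)) = 13876/((-21*I*√6*√(8 - 5))) = 13876/((-21*3*I*√2)) = 13876/((-63*I*√2)) = 13876*(I*√2/126) = 6938*I*√2/63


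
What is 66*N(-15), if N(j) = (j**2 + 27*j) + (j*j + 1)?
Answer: 3036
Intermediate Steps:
N(j) = 1 + 2*j**2 + 27*j (N(j) = (j**2 + 27*j) + (j**2 + 1) = (j**2 + 27*j) + (1 + j**2) = 1 + 2*j**2 + 27*j)
66*N(-15) = 66*(1 + 2*(-15)**2 + 27*(-15)) = 66*(1 + 2*225 - 405) = 66*(1 + 450 - 405) = 66*46 = 3036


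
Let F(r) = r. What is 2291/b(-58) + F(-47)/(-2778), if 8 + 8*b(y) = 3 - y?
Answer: 50917675/147234 ≈ 345.83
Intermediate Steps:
b(y) = -5/8 - y/8 (b(y) = -1 + (3 - y)/8 = -1 + (3/8 - y/8) = -5/8 - y/8)
2291/b(-58) + F(-47)/(-2778) = 2291/(-5/8 - ⅛*(-58)) - 47/(-2778) = 2291/(-5/8 + 29/4) - 47*(-1/2778) = 2291/(53/8) + 47/2778 = 2291*(8/53) + 47/2778 = 18328/53 + 47/2778 = 50917675/147234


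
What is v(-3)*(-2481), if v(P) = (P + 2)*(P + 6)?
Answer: 7443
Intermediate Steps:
v(P) = (2 + P)*(6 + P)
v(-3)*(-2481) = (12 + (-3)² + 8*(-3))*(-2481) = (12 + 9 - 24)*(-2481) = -3*(-2481) = 7443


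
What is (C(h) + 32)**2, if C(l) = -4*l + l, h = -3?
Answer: 1681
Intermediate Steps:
C(l) = -3*l
(C(h) + 32)**2 = (-3*(-3) + 32)**2 = (9 + 32)**2 = 41**2 = 1681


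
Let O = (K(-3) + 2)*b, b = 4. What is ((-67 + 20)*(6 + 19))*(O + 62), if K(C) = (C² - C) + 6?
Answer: -166850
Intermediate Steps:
K(C) = 6 + C² - C
O = 80 (O = ((6 + (-3)² - 1*(-3)) + 2)*4 = ((6 + 9 + 3) + 2)*4 = (18 + 2)*4 = 20*4 = 80)
((-67 + 20)*(6 + 19))*(O + 62) = ((-67 + 20)*(6 + 19))*(80 + 62) = -47*25*142 = -1175*142 = -166850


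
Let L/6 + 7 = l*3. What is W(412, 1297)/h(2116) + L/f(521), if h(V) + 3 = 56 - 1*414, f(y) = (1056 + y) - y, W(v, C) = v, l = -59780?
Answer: -64816779/63536 ≈ -1020.2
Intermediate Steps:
L = -1076082 (L = -42 + 6*(-59780*3) = -42 + 6*(-179340) = -42 - 1076040 = -1076082)
f(y) = 1056
h(V) = -361 (h(V) = -3 + (56 - 1*414) = -3 + (56 - 414) = -3 - 358 = -361)
W(412, 1297)/h(2116) + L/f(521) = 412/(-361) - 1076082/1056 = 412*(-1/361) - 1076082*1/1056 = -412/361 - 179347/176 = -64816779/63536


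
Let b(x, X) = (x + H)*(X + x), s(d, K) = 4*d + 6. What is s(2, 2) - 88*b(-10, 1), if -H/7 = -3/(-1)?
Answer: -24538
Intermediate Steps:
H = -21 (H = -(-21)/(-1) = -(-21)*(-1) = -7*3 = -21)
s(d, K) = 6 + 4*d
b(x, X) = (-21 + x)*(X + x) (b(x, X) = (x - 21)*(X + x) = (-21 + x)*(X + x))
s(2, 2) - 88*b(-10, 1) = (6 + 4*2) - 88*((-10)² - 21*1 - 21*(-10) + 1*(-10)) = (6 + 8) - 88*(100 - 21 + 210 - 10) = 14 - 88*279 = 14 - 24552 = -24538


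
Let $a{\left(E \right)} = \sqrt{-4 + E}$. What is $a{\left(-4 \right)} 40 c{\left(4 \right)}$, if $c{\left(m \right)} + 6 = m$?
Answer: $- 160 i \sqrt{2} \approx - 226.27 i$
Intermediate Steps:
$c{\left(m \right)} = -6 + m$
$a{\left(-4 \right)} 40 c{\left(4 \right)} = \sqrt{-4 - 4} \cdot 40 \left(-6 + 4\right) = \sqrt{-8} \cdot 40 \left(-2\right) = 2 i \sqrt{2} \cdot 40 \left(-2\right) = 80 i \sqrt{2} \left(-2\right) = - 160 i \sqrt{2}$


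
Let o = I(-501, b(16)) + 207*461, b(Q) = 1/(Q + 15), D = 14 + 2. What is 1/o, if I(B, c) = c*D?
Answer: 31/2958253 ≈ 1.0479e-5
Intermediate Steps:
D = 16
b(Q) = 1/(15 + Q)
I(B, c) = 16*c (I(B, c) = c*16 = 16*c)
o = 2958253/31 (o = 16/(15 + 16) + 207*461 = 16/31 + 95427 = 2958253/31 ≈ 95428.)
1/o = 1/(2958253/31) = 31/2958253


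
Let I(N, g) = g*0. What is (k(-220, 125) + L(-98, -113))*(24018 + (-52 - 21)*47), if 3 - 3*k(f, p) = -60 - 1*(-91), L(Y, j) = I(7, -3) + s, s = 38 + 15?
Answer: 2696897/3 ≈ 8.9897e+5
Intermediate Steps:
s = 53
I(N, g) = 0
L(Y, j) = 53 (L(Y, j) = 0 + 53 = 53)
k(f, p) = -28/3 (k(f, p) = 1 - (-60 - 1*(-91))/3 = 1 - (-60 + 91)/3 = 1 - ⅓*31 = 1 - 31/3 = -28/3)
(k(-220, 125) + L(-98, -113))*(24018 + (-52 - 21)*47) = (-28/3 + 53)*(24018 + (-52 - 21)*47) = 131*(24018 - 73*47)/3 = 131*(24018 - 3431)/3 = (131/3)*20587 = 2696897/3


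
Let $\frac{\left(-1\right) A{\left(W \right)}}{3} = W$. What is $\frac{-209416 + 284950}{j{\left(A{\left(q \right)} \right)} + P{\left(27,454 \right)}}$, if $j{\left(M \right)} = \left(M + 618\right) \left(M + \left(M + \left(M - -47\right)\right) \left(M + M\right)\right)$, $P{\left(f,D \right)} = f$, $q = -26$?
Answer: $\frac{25178}{7365081} \approx 0.0034186$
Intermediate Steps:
$A{\left(W \right)} = - 3 W$
$j{\left(M \right)} = \left(618 + M\right) \left(M + 2 M \left(47 + 2 M\right)\right)$ ($j{\left(M \right)} = \left(618 + M\right) \left(M + \left(M + \left(M + 47\right)\right) 2 M\right) = \left(618 + M\right) \left(M + \left(M + \left(47 + M\right)\right) 2 M\right) = \left(618 + M\right) \left(M + \left(47 + 2 M\right) 2 M\right) = \left(618 + M\right) \left(M + 2 M \left(47 + 2 M\right)\right)$)
$\frac{-209416 + 284950}{j{\left(A{\left(q \right)} \right)} + P{\left(27,454 \right)}} = \frac{-209416 + 284950}{\left(-3\right) \left(-26\right) \left(58710 + 4 \left(\left(-3\right) \left(-26\right)\right)^{2} + 2567 \left(\left(-3\right) \left(-26\right)\right)\right) + 27} = \frac{75534}{78 \left(58710 + 4 \cdot 78^{2} + 2567 \cdot 78\right) + 27} = \frac{75534}{78 \left(58710 + 4 \cdot 6084 + 200226\right) + 27} = \frac{75534}{78 \left(58710 + 24336 + 200226\right) + 27} = \frac{75534}{78 \cdot 283272 + 27} = \frac{75534}{22095216 + 27} = \frac{75534}{22095243} = 75534 \cdot \frac{1}{22095243} = \frac{25178}{7365081}$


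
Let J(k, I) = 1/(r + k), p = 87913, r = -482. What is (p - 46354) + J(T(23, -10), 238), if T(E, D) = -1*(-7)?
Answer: 19740524/475 ≈ 41559.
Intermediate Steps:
T(E, D) = 7
J(k, I) = 1/(-482 + k)
(p - 46354) + J(T(23, -10), 238) = (87913 - 46354) + 1/(-482 + 7) = 41559 + 1/(-475) = 41559 - 1/475 = 19740524/475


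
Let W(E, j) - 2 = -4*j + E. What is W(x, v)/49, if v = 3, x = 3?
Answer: -⅐ ≈ -0.14286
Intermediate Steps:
W(E, j) = 2 + E - 4*j (W(E, j) = 2 + (-4*j + E) = 2 + (E - 4*j) = 2 + E - 4*j)
W(x, v)/49 = (2 + 3 - 4*3)/49 = (2 + 3 - 12)/49 = (1/49)*(-7) = -⅐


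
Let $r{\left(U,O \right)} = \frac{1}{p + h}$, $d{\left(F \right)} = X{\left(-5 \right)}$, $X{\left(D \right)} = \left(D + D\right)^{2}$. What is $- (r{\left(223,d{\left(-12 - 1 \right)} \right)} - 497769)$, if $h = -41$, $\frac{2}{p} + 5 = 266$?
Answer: $\frac{5325630792}{10699} \approx 4.9777 \cdot 10^{5}$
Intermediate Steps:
$p = \frac{2}{261}$ ($p = \frac{2}{-5 + 266} = \frac{2}{261} \approx 0.0076628$)
$X{\left(D \right)} = 4 D^{2}$ ($X{\left(D \right)} = \left(2 D\right)^{2} = 4 D^{2}$)
$d{\left(F \right)} = 100$ ($d{\left(F \right)} = 4 \left(-5\right)^{2} = 4 \cdot 25 = 100$)
$r{\left(U,O \right)} = - \frac{261}{10699}$ ($r{\left(U,O \right)} = \frac{1}{\frac{2}{261} - 41} = \frac{1}{- \frac{10699}{261}} = - \frac{261}{10699}$)
$- (r{\left(223,d{\left(-12 - 1 \right)} \right)} - 497769) = - (- \frac{261}{10699} - 497769) = \left(-1\right) \left(- \frac{5325630792}{10699}\right) = \frac{5325630792}{10699}$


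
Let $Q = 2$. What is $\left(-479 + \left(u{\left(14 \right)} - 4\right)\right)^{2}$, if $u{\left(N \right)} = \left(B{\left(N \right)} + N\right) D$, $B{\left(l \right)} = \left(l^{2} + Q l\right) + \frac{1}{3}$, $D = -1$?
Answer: $\frac{4682896}{9} \approx 5.2032 \cdot 10^{5}$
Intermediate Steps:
$B{\left(l \right)} = \frac{1}{3} + l^{2} + 2 l$ ($B{\left(l \right)} = \left(l^{2} + 2 l\right) + \frac{1}{3} = \frac{1}{3} + l^{2} + 2 l$)
$u{\left(N \right)} = - \frac{1}{3} - N^{2} - 3 N$ ($u{\left(N \right)} = \left(\left(\frac{1}{3} + N^{2} + 2 N\right) + N\right) \left(-1\right) = \left(\frac{1}{3} + N^{2} + 3 N\right) \left(-1\right) = - \frac{1}{3} - N^{2} - 3 N$)
$\left(-479 + \left(u{\left(14 \right)} - 4\right)\right)^{2} = \left(-479 - \frac{727}{3}\right)^{2} = \left(- \frac{2164}{3}\right)^{2} = \frac{4682896}{9}$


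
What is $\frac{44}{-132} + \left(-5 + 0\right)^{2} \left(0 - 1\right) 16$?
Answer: $- \frac{1201}{3} \approx -400.33$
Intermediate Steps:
$\frac{44}{-132} + \left(-5 + 0\right)^{2} \left(0 - 1\right) 16 = 44 \left(- \frac{1}{132}\right) + \left(-5\right)^{2} \left(\left(-1\right) 16\right) = - \frac{1}{3} + 25 \left(-16\right) = - \frac{1}{3} - 400 = - \frac{1201}{3}$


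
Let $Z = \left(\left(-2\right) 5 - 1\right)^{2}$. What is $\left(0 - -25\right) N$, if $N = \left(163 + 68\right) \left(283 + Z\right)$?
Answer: $2333100$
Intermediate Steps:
$Z = 121$ ($Z = \left(-10 - 1\right)^{2} = \left(-11\right)^{2} = 121$)
$N = 93324$ ($N = \left(163 + 68\right) \left(283 + 121\right) = 231 \cdot 404 = 93324$)
$\left(0 - -25\right) N = \left(0 - -25\right) 93324 = \left(0 + 25\right) 93324 = 25 \cdot 93324 = 2333100$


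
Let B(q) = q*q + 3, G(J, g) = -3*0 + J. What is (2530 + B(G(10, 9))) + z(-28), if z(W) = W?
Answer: 2605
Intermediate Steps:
G(J, g) = J (G(J, g) = 0 + J = J)
B(q) = 3 + q**2 (B(q) = q**2 + 3 = 3 + q**2)
(2530 + B(G(10, 9))) + z(-28) = (2530 + (3 + 10**2)) - 28 = (2530 + (3 + 100)) - 28 = (2530 + 103) - 28 = 2633 - 28 = 2605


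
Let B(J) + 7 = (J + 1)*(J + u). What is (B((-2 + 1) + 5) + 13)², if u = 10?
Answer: 5776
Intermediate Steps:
B(J) = -7 + (1 + J)*(10 + J) (B(J) = -7 + (J + 1)*(J + 10) = -7 + (1 + J)*(10 + J))
(B((-2 + 1) + 5) + 13)² = ((3 + ((-2 + 1) + 5)² + 11*((-2 + 1) + 5)) + 13)² = ((3 + (-1 + 5)² + 11*(-1 + 5)) + 13)² = ((3 + 4² + 11*4) + 13)² = ((3 + 16 + 44) + 13)² = (63 + 13)² = 76² = 5776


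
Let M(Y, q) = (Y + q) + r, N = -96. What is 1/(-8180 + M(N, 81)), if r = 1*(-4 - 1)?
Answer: -1/8200 ≈ -0.00012195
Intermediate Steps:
r = -5 (r = 1*(-5) = -5)
M(Y, q) = -5 + Y + q (M(Y, q) = (Y + q) - 5 = -5 + Y + q)
1/(-8180 + M(N, 81)) = 1/(-8180 + (-5 - 96 + 81)) = 1/(-8180 - 20) = 1/(-8200) = -1/8200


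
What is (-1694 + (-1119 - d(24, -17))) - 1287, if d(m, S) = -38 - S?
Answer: -4079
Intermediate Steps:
(-1694 + (-1119 - d(24, -17))) - 1287 = (-1694 + (-1119 - (-38 - 1*(-17)))) - 1287 = (-1694 + (-1119 - (-38 + 17))) - 1287 = (-1694 + (-1119 - 1*(-21))) - 1287 = (-1694 + (-1119 + 21)) - 1287 = (-1694 - 1098) - 1287 = -2792 - 1287 = -4079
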